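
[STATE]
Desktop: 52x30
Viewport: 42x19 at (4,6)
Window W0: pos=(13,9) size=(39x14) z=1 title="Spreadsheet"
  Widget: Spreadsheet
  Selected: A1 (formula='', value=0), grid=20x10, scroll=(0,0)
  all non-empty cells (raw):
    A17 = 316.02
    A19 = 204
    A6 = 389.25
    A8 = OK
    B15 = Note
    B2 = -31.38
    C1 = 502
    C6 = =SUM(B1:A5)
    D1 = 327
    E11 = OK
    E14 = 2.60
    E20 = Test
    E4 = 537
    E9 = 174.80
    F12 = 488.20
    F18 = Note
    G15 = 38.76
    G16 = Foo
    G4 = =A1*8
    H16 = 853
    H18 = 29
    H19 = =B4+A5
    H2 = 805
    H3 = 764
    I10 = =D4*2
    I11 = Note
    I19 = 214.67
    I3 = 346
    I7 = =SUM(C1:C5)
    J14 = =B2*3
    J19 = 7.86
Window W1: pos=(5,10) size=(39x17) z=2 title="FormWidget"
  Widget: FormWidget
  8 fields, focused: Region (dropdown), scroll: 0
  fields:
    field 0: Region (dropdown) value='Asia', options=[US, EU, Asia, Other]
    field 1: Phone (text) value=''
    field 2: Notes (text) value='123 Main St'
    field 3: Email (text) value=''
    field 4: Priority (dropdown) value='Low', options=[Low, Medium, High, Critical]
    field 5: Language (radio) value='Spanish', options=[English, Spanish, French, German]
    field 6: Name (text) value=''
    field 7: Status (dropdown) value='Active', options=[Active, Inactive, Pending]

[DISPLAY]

                                          
                                          
                                          
         ┏━━━━━━━━━━━━━━━━━━━━━━━━━━━━━━━━
 ┏━━━━━━━━━━━━━━━━━━━━━━━━━━━━━━━━━━━━━┓  
 ┃ FormWidget                          ┃──
 ┠─────────────────────────────────────┨  
 ┃> Region:     [Asia                ▼]┃ D
 ┃  Phone:      [                     ]┃--
 ┃  Notes:      [123 Main St          ]┃  
 ┃  Email:      [                     ]┃  
 ┃  Priority:   [Low                 ▼]┃  
 ┃  Language:   ( ) English  (●) Spanis┃  
 ┃  Name:       [                     ]┃  
 ┃  Status:     [Active              ▼]┃  
 ┃                                     ┃  
 ┃                                     ┃━━
 ┃                                     ┃  
 ┃                                     ┃  


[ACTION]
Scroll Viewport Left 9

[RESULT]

                                          
                                          
                                          
             ┏━━━━━━━━━━━━━━━━━━━━━━━━━━━━
     ┏━━━━━━━━━━━━━━━━━━━━━━━━━━━━━━━━━━━━
     ┃ FormWidget                         
     ┠────────────────────────────────────
     ┃> Region:     [Asia                ▼
     ┃  Phone:      [                     
     ┃  Notes:      [123 Main St          
     ┃  Email:      [                     
     ┃  Priority:   [Low                 ▼
     ┃  Language:   ( ) English  (●) Spani
     ┃  Name:       [                     
     ┃  Status:     [Active              ▼
     ┃                                    
     ┃                                    
     ┃                                    
     ┃                                    


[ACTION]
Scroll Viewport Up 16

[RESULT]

                                          
                                          
                                          
                                          
                                          
                                          
                                          
                                          
                                          
             ┏━━━━━━━━━━━━━━━━━━━━━━━━━━━━
     ┏━━━━━━━━━━━━━━━━━━━━━━━━━━━━━━━━━━━━
     ┃ FormWidget                         
     ┠────────────────────────────────────
     ┃> Region:     [Asia                ▼
     ┃  Phone:      [                     
     ┃  Notes:      [123 Main St          
     ┃  Email:      [                     
     ┃  Priority:   [Low                 ▼
     ┃  Language:   ( ) English  (●) Spani


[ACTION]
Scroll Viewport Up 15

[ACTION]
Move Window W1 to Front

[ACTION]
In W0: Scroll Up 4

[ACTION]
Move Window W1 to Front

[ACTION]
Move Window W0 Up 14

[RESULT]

             ┏━━━━━━━━━━━━━━━━━━━━━━━━━━━━
             ┃ Spreadsheet                
             ┠────────────────────────────
             ┃A1:                         
             ┃       A       B       C    
             ┃----------------------------
             ┃  1      [0]       0     502
             ┃  2        0  -31.38       0
             ┃  3        0       0       0
             ┃  4        0       0       0
     ┏━━━━━━━━━━━━━━━━━━━━━━━━━━━━━━━━━━━━
     ┃ FormWidget                         
     ┠────────────────────────────────────
     ┃> Region:     [Asia                ▼
     ┃  Phone:      [                     
     ┃  Notes:      [123 Main St          
     ┃  Email:      [                     
     ┃  Priority:   [Low                 ▼
     ┃  Language:   ( ) English  (●) Spani


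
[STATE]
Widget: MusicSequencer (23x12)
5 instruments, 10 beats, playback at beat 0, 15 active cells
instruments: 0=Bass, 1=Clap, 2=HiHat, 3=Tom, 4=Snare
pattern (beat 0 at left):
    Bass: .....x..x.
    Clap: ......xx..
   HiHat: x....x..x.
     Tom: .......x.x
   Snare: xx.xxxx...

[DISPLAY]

      ▼123456789       
  Bass·····█··█·       
  Clap······██··       
 HiHat█····█··█·       
   Tom·······█·█       
 Snare██·████···       
                       
                       
                       
                       
                       
                       


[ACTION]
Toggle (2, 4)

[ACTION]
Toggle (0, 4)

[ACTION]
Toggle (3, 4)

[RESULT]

      ▼123456789       
  Bass····██··█·       
  Clap······██··       
 HiHat█···██··█·       
   Tom····█··█·█       
 Snare██·████···       
                       
                       
                       
                       
                       
                       


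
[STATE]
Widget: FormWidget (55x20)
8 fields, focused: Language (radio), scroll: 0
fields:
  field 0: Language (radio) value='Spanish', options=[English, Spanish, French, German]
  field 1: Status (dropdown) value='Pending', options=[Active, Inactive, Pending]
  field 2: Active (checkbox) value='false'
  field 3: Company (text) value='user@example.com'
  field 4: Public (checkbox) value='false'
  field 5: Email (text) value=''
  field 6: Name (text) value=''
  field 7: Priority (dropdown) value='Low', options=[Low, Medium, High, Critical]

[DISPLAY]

> Language:   ( ) English  (●) Spanish  ( ) French  ( )
  Status:     [Pending                               ▼]
  Active:     [ ]                                      
  Company:    [user@example.com                       ]
  Public:     [ ]                                      
  Email:      [                                       ]
  Name:       [                                       ]
  Priority:   [Low                                   ▼]
                                                       
                                                       
                                                       
                                                       
                                                       
                                                       
                                                       
                                                       
                                                       
                                                       
                                                       
                                                       


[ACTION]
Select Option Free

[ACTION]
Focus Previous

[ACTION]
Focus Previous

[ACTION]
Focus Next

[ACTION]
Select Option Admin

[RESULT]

  Language:   ( ) English  (●) Spanish  ( ) French  ( )
  Status:     [Pending                               ▼]
  Active:     [ ]                                      
  Company:    [user@example.com                       ]
  Public:     [ ]                                      
  Email:      [                                       ]
  Name:       [                                       ]
> Priority:   [Low                                   ▼]
                                                       
                                                       
                                                       
                                                       
                                                       
                                                       
                                                       
                                                       
                                                       
                                                       
                                                       
                                                       


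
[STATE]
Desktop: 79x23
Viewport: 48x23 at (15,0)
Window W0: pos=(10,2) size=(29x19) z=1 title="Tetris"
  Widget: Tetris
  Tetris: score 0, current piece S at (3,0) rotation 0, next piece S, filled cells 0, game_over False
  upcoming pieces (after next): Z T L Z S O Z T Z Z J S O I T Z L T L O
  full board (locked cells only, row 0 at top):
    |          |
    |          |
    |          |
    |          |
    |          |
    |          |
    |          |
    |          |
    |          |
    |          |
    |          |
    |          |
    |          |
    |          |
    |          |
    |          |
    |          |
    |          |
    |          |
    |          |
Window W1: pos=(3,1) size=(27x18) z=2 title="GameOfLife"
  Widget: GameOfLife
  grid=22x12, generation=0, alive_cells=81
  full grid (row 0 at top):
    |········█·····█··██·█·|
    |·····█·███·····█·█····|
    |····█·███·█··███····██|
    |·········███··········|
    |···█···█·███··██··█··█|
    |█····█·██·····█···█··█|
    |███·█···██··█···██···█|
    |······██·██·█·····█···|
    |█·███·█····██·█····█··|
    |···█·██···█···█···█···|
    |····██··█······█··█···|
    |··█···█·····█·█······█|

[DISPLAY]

                                                
━━━━━━━━━━━━━━┓                                 
              ┃━━━━━━━━┓                        
──────────────┨        ┃                        
              ┃────────┨                        
···█··██·█·   ┃        ┃                        
····█·█····   ┃        ┃                        
··███····██   ┃        ┃                        
█··········   ┃        ┃                        
█··██··█··█   ┃        ┃                        
···█···█··█   ┃        ┃                        
·█···██···█   ┃        ┃                        
·█·····█···   ┃        ┃                        
██·█····█··   ┃        ┃                        
···█···█···   ┃        ┃                        
····█··█···   ┃        ┃                        
·█·█······█   ┃        ┃                        
              ┃        ┃                        
━━━━━━━━━━━━━━┛        ┃                        
      │                ┃                        
━━━━━━━━━━━━━━━━━━━━━━━┛                        
                                                
                                                


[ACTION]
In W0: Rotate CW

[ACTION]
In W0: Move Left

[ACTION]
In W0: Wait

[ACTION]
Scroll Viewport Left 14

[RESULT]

                                                
  ┏━━━━━━━━━━━━━━━━━━━━━━━━━┓                   
  ┃ GameOfLife              ┃━━━━━━━━┓          
  ┠─────────────────────────┨        ┃          
  ┃Gen: 0                   ┃────────┨          
  ┃········█·····█··██·█·   ┃        ┃          
  ┃·····█·███·····█·█····   ┃        ┃          
  ┃····█·███·█··███····██   ┃        ┃          
  ┃·········███··········   ┃        ┃          
  ┃···█···█·███··██··█··█   ┃        ┃          
  ┃█····█·██·····█···█··█   ┃        ┃          
  ┃███·█···██··█···██···█   ┃        ┃          
  ┃······██·██·█·····█···   ┃        ┃          
  ┃█·███·█····██·█····█··   ┃        ┃          
  ┃···█·██···█···█···█···   ┃        ┃          
  ┃····██··█······█··█···   ┃        ┃          
  ┃··█···█·····█·█······█   ┃        ┃          
  ┃                         ┃        ┃          
  ┗━━━━━━━━━━━━━━━━━━━━━━━━━┛        ┃          
         ┃          │                ┃          
         ┗━━━━━━━━━━━━━━━━━━━━━━━━━━━┛          
                                                
                                                


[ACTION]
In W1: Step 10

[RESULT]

                                                
  ┏━━━━━━━━━━━━━━━━━━━━━━━━━┓                   
  ┃ GameOfLife              ┃━━━━━━━━┓          
  ┠─────────────────────────┨        ┃          
  ┃Gen: 10                  ┃────────┨          
  ┃······················   ┃        ┃          
  ┃···█·██···············   ┃        ┃          
  ┃··██··················   ┃        ┃          
  ┃·█···██·█·············   ┃        ┃          
  ┃█···█·················   ┃        ┃          
  ┃·█··█·······███·······   ┃        ┃          
  ┃··███···█···█··█······   ┃        ┃          
  ┃····█···········██····   ┃        ┃          
  ┃······█·█···███·██····   ┃        ┃          
  ┃········██··██··█·····   ┃        ┃          
  ┃········██··██·██·····   ┃        ┃          
  ┃··············█·······   ┃        ┃          
  ┃                         ┃        ┃          
  ┗━━━━━━━━━━━━━━━━━━━━━━━━━┛        ┃          
         ┃          │                ┃          
         ┗━━━━━━━━━━━━━━━━━━━━━━━━━━━┛          
                                                
                                                


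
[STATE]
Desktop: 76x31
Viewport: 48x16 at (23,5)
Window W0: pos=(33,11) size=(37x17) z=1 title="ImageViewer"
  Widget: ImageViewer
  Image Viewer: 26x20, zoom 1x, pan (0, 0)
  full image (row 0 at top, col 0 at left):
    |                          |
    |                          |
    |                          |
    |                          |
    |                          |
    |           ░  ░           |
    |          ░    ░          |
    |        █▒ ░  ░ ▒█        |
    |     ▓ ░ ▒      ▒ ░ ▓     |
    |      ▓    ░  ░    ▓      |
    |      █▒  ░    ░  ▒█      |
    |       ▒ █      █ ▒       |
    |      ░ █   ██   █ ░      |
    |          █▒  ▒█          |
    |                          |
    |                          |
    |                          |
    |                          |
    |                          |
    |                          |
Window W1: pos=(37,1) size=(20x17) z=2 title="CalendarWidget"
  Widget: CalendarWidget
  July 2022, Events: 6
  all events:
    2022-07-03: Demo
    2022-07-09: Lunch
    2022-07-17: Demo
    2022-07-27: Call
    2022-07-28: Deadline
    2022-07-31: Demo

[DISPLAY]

              ┃Mo Tu We Th Fr Sa ┃              
              ┃             1  2 ┃              
              ┃ 4  5  6  7  8  9*┃              
              ┃11 12 13 14 15 16 ┃              
              ┃18 19 20 21 22 23 ┃              
              ┃25 26 27* 28* 29 3┃              
          ┏━━━┃                  ┃━━━━━━━━━━━━┓ 
          ┃ Im┃                  ┃            ┃ 
          ┠───┃                  ┃────────────┨ 
          ┃   ┃                  ┃            ┃ 
          ┃   ┃                  ┃            ┃ 
          ┃   ┃                  ┃            ┃ 
          ┃   ┗━━━━━━━━━━━━━━━━━━┛            ┃ 
          ┃                                   ┃ 
          ┃           ░  ░                    ┃ 
          ┃          ░    ░                   ┃ 


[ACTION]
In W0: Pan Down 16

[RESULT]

              ┃Mo Tu We Th Fr Sa ┃              
              ┃             1  2 ┃              
              ┃ 4  5  6  7  8  9*┃              
              ┃11 12 13 14 15 16 ┃              
              ┃18 19 20 21 22 23 ┃              
              ┃25 26 27* 28* 29 3┃              
          ┏━━━┃                  ┃━━━━━━━━━━━━┓ 
          ┃ Im┃                  ┃            ┃ 
          ┠───┃                  ┃────────────┨ 
          ┃   ┃                  ┃            ┃ 
          ┃   ┃                  ┃            ┃ 
          ┃   ┃                  ┃            ┃ 
          ┃   ┗━━━━━━━━━━━━━━━━━━┛            ┃ 
          ┃                                   ┃ 
          ┃                                   ┃ 
          ┃                                   ┃ 


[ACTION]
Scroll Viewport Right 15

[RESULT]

         ┃Mo Tu We Th Fr Sa ┃                   
         ┃             1  2 ┃                   
         ┃ 4  5  6  7  8  9*┃                   
         ┃11 12 13 14 15 16 ┃                   
         ┃18 19 20 21 22 23 ┃                   
         ┃25 26 27* 28* 29 3┃                   
     ┏━━━┃                  ┃━━━━━━━━━━━━┓      
     ┃ Im┃                  ┃            ┃      
     ┠───┃                  ┃────────────┨      
     ┃   ┃                  ┃            ┃      
     ┃   ┃                  ┃            ┃      
     ┃   ┃                  ┃            ┃      
     ┃   ┗━━━━━━━━━━━━━━━━━━┛            ┃      
     ┃                                   ┃      
     ┃                                   ┃      
     ┃                                   ┃      


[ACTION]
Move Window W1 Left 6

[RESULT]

   ┃Mo Tu We Th Fr Sa ┃                         
   ┃             1  2 ┃                         
   ┃ 4  5  6  7  8  9*┃                         
   ┃11 12 13 14 15 16 ┃                         
   ┃18 19 20 21 22 23 ┃                         
   ┃25 26 27* 28* 29 3┃                         
   ┃                  ┃━━━━━━━━━━━━━━━━━━┓      
   ┃                  ┃                  ┃      
   ┃                  ┃──────────────────┨      
   ┃                  ┃                  ┃      
   ┃                  ┃                  ┃      
   ┃                  ┃                  ┃      
   ┗━━━━━━━━━━━━━━━━━━┛                  ┃      
     ┃                                   ┃      
     ┃                                   ┃      
     ┃                                   ┃      


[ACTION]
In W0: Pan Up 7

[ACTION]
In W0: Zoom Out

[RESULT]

   ┃Mo Tu We Th Fr Sa ┃                         
   ┃             1  2 ┃                         
   ┃ 4  5  6  7  8  9*┃                         
   ┃11 12 13 14 15 16 ┃                         
   ┃18 19 20 21 22 23 ┃                         
   ┃25 26 27* 28* 29 3┃                         
   ┃                  ┃━━━━━━━━━━━━━━━━━━┓      
   ┃                  ┃                  ┃      
   ┃                  ┃──────────────────┨      
   ┃                  ┃  ▓               ┃      
   ┃                  ┃ ▒█               ┃      
   ┃                  ┃ ▒                ┃      
   ┗━━━━━━━━━━━━━━━━━━┛█ ░               ┃      
     ┃          █▒  ▒█                   ┃      
     ┃                                   ┃      
     ┃                                   ┃      


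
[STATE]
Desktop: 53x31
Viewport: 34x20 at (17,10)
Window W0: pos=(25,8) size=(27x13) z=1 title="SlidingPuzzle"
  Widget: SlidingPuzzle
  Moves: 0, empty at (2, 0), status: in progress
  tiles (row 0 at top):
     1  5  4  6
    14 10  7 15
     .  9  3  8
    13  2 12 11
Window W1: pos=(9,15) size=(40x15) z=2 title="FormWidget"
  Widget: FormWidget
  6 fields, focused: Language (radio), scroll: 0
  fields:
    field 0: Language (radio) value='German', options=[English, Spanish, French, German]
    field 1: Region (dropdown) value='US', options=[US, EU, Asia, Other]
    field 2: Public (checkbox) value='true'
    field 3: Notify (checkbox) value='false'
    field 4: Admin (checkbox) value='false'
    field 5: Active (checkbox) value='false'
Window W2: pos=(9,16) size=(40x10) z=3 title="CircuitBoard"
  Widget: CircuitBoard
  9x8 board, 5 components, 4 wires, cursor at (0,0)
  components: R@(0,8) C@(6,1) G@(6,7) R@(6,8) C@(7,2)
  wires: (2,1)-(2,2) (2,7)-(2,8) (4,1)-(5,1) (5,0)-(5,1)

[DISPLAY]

        ┠─────────────────────────
        ┃┌────┬────┬────┬────┐    
        ┃│  1 │  5 │  4 │  6 │    
        ┃├────┼────┼────┼────┤    
        ┃│ 14 │ 10 │  7 │ 15 │    
━━━━━━━━━━━━━━━━━━━━━━━━━━━━━━━┓  
━━━━━━━━━━━━━━━━━━━━━━━━━━━━━━━┓  
tBoard                         ┃  
───────────────────────────────┨  
2 3 4 5 6 7 8                  ┃  
                             R ┃━━
                               ┃  
                               ┃  
                               ┃  
 · ─ ·                   · ─ · ┃  
━━━━━━━━━━━━━━━━━━━━━━━━━━━━━━━┛  
                               ┃  
                               ┃  
                               ┃  
━━━━━━━━━━━━━━━━━━━━━━━━━━━━━━━┛  


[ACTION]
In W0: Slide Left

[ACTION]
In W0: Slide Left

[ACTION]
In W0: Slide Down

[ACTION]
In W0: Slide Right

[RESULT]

        ┠─────────────────────────
        ┃┌────┬────┬────┬────┐    
        ┃│  1 │  5 │  4 │  6 │    
        ┃├────┼────┼────┼────┤    
        ┃│ 14 │    │ 10 │ 15 │    
━━━━━━━━━━━━━━━━━━━━━━━━━━━━━━━┓  
━━━━━━━━━━━━━━━━━━━━━━━━━━━━━━━┓  
tBoard                         ┃  
───────────────────────────────┨  
2 3 4 5 6 7 8                  ┃  
                             R ┃━━
                               ┃  
                               ┃  
                               ┃  
 · ─ ·                   · ─ · ┃  
━━━━━━━━━━━━━━━━━━━━━━━━━━━━━━━┛  
                               ┃  
                               ┃  
                               ┃  
━━━━━━━━━━━━━━━━━━━━━━━━━━━━━━━┛  


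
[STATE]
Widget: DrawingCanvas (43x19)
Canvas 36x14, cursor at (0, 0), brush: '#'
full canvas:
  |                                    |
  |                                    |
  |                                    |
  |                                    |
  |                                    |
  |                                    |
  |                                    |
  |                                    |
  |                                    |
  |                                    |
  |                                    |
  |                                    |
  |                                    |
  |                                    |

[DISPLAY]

+                                          
                                           
                                           
                                           
                                           
                                           
                                           
                                           
                                           
                                           
                                           
                                           
                                           
                                           
                                           
                                           
                                           
                                           
                                           


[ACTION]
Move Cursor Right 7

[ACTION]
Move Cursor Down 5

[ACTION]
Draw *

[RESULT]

                                           
                                           
                                           
                                           
                                           
       *                                   
                                           
                                           
                                           
                                           
                                           
                                           
                                           
                                           
                                           
                                           
                                           
                                           
                                           


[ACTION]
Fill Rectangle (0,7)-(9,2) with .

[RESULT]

  ......                                   
  ......                                   
  ......                                   
  ......                                   
  ......                                   
  ......                                   
  ......                                   
  ......                                   
  ......                                   
  ......                                   
                                           
                                           
                                           
                                           
                                           
                                           
                                           
                                           
                                           


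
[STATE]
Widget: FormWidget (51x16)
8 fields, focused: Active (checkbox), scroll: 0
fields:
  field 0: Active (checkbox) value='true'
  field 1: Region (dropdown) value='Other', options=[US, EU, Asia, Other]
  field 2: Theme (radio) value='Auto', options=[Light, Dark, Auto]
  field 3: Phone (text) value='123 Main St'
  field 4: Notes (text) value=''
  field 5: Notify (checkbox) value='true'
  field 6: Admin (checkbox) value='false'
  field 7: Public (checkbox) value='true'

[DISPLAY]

> Active:     [x]                                  
  Region:     [Other                             ▼]
  Theme:      ( ) Light  ( ) Dark  (●) Auto        
  Phone:      [123 Main St                        ]
  Notes:      [                                   ]
  Notify:     [x]                                  
  Admin:      [ ]                                  
  Public:     [x]                                  
                                                   
                                                   
                                                   
                                                   
                                                   
                                                   
                                                   
                                                   


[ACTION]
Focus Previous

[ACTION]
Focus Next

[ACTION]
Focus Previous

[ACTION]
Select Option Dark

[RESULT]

  Active:     [x]                                  
  Region:     [Other                             ▼]
  Theme:      ( ) Light  ( ) Dark  (●) Auto        
  Phone:      [123 Main St                        ]
  Notes:      [                                   ]
  Notify:     [x]                                  
  Admin:      [ ]                                  
> Public:     [x]                                  
                                                   
                                                   
                                                   
                                                   
                                                   
                                                   
                                                   
                                                   


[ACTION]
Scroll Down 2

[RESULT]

  Theme:      ( ) Light  ( ) Dark  (●) Auto        
  Phone:      [123 Main St                        ]
  Notes:      [                                   ]
  Notify:     [x]                                  
  Admin:      [ ]                                  
> Public:     [x]                                  
                                                   
                                                   
                                                   
                                                   
                                                   
                                                   
                                                   
                                                   
                                                   
                                                   


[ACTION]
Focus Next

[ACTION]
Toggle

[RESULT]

  Theme:      ( ) Light  ( ) Dark  (●) Auto        
  Phone:      [123 Main St                        ]
  Notes:      [                                   ]
  Notify:     [x]                                  
  Admin:      [ ]                                  
  Public:     [x]                                  
                                                   
                                                   
                                                   
                                                   
                                                   
                                                   
                                                   
                                                   
                                                   
                                                   


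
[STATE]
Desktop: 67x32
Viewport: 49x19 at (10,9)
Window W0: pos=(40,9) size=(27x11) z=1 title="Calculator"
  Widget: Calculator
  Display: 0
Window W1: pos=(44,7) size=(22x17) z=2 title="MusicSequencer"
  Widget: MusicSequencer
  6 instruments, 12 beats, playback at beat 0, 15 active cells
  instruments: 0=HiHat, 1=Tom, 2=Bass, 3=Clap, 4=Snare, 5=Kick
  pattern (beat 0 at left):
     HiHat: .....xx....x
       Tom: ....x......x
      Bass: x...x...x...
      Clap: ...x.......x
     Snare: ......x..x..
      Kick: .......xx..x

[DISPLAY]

                              ┏━━━┠──────────────
                              ┃ Ca┃      ▼1234567
                              ┠───┃ HiHat·····██·
                              ┃   ┃   Tom····█···
                              ┃┌──┃  Bass█···█···
                              ┃│ 7┃  Clap···█····
                              ┃├──┃ Snare······█·
                              ┃│ 4┃  Kick·······█
                              ┃├──┃              
                              ┃│ 1┃              
                              ┗━━━┃              
                                  ┃              
                                  ┃              
                                  ┃              
                                  ┗━━━━━━━━━━━━━━
                                                 
                                                 
                                                 
                                                 


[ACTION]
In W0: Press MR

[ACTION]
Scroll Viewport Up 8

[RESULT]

                                                 
                                                 
                                                 
                                                 
                                                 
                                                 
                                  ┏━━━━━━━━━━━━━━
                                  ┃ MusicSequence
                              ┏━━━┠──────────────
                              ┃ Ca┃      ▼1234567
                              ┠───┃ HiHat·····██·
                              ┃   ┃   Tom····█···
                              ┃┌──┃  Bass█···█···
                              ┃│ 7┃  Clap···█····
                              ┃├──┃ Snare······█·
                              ┃│ 4┃  Kick·······█
                              ┃├──┃              
                              ┃│ 1┃              
                              ┗━━━┃              


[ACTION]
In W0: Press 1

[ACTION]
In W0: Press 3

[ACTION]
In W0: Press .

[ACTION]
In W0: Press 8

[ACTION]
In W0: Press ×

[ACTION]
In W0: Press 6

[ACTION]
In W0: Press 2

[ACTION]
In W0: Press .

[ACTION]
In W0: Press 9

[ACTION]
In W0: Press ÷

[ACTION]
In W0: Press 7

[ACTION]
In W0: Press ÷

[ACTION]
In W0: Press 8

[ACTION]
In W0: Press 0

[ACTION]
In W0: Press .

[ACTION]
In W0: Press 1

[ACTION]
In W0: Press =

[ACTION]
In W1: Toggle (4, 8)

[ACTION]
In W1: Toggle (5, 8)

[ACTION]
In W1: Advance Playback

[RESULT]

                                                 
                                                 
                                                 
                                                 
                                                 
                                                 
                                  ┏━━━━━━━━━━━━━━
                                  ┃ MusicSequence
                              ┏━━━┠──────────────
                              ┃ Ca┃      0▼234567
                              ┠───┃ HiHat·····██·
                              ┃   ┃   Tom····█···
                              ┃┌──┃  Bass█···█···
                              ┃│ 7┃  Clap···█····
                              ┃├──┃ Snare······█·
                              ┃│ 4┃  Kick·······█
                              ┃├──┃              
                              ┃│ 1┃              
                              ┗━━━┃              


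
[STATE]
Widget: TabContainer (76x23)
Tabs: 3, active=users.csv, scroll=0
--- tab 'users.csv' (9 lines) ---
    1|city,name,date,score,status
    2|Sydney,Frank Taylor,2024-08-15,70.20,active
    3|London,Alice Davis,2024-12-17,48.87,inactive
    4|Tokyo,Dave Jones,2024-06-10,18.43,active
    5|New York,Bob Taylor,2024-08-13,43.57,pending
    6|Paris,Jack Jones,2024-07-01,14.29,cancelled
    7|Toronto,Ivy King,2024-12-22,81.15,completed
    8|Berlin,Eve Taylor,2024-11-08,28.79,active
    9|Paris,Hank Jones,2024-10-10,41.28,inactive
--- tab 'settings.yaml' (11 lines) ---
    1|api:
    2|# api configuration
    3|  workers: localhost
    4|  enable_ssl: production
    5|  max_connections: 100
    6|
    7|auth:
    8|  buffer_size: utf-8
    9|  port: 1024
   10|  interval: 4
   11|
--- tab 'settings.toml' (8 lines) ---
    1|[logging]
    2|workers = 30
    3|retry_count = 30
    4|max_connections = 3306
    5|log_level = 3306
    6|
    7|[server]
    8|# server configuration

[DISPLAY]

[users.csv]│ settings.yaml │ settings.toml                                  
────────────────────────────────────────────────────────────────────────────
city,name,date,score,status                                                 
Sydney,Frank Taylor,2024-08-15,70.20,active                                 
London,Alice Davis,2024-12-17,48.87,inactive                                
Tokyo,Dave Jones,2024-06-10,18.43,active                                    
New York,Bob Taylor,2024-08-13,43.57,pending                                
Paris,Jack Jones,2024-07-01,14.29,cancelled                                 
Toronto,Ivy King,2024-12-22,81.15,completed                                 
Berlin,Eve Taylor,2024-11-08,28.79,active                                   
Paris,Hank Jones,2024-10-10,41.28,inactive                                  
                                                                            
                                                                            
                                                                            
                                                                            
                                                                            
                                                                            
                                                                            
                                                                            
                                                                            
                                                                            
                                                                            
                                                                            


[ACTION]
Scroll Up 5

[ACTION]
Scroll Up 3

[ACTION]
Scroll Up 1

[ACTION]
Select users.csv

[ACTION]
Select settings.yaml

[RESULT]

 users.csv │[settings.yaml]│ settings.toml                                  
────────────────────────────────────────────────────────────────────────────
api:                                                                        
# api configuration                                                         
  workers: localhost                                                        
  enable_ssl: production                                                    
  max_connections: 100                                                      
                                                                            
auth:                                                                       
  buffer_size: utf-8                                                        
  port: 1024                                                                
  interval: 4                                                               
                                                                            
                                                                            
                                                                            
                                                                            
                                                                            
                                                                            
                                                                            
                                                                            
                                                                            
                                                                            
                                                                            
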